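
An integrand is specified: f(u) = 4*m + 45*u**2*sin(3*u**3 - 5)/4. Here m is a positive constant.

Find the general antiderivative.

F(u) = (16*m*u - 5*cos(3*u**3 - 5))/4 + C

Since d/du undoes antidifferentiation here, F'(u) = f(u) is required of F(u).
Check: d/du[(16*m*u - 5*cos(3*u**3 - 5))/4] = 4*m + 45*u**2*sin(3*u**3 - 5)/4 = f(u).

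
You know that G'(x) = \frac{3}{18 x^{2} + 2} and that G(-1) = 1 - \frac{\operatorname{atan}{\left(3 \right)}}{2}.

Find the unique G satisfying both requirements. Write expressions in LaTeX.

G(x) = \frac{\operatorname{atan}{\left(3 x \right)}}{2} + 1

Any candidate G(x) must reproduce the stated G'(x) exactly.
A general antiderivative is \frac{\operatorname{atan}{\left(3 x \right)}}{2} + C.
The condition gives C = 1 - \frac{\operatorname{atan}{\left(3 \right)}}{2} - (- \frac{\operatorname{atan}{\left(3 \right)}}{2}) = 1.
So G(x) = \frac{\operatorname{atan}{\left(3 x \right)}}{2} + 1.
Check: d/dx[\frac{\operatorname{atan}{\left(3 x \right)}}{2} + 1] = \frac{3}{18 x^{2} + 2} = G'(x).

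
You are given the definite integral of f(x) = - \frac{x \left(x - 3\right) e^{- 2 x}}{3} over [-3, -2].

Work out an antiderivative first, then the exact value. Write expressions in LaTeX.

Antiderivative: F(x) = \frac{\left(x^{2} - 2 x - 1\right) e^{- 2 x}}{6}; value = - \frac{7 e^{6}}{3} + \frac{7 e^{4}}{6}

Recognize the product-rule pattern: f = u'v + uv' with u = \frac{x^{2}}{6} - \frac{x}{3} - \frac{1}{6}, v = e^{- 2 x}, so integration by parts undoes it.
F(x) = \frac{\left(x^{2} - 2 x - 1\right) e^{- 2 x}}{6} is an antiderivative of f.
Check: d/dx[\frac{\left(x^{2} - 2 x - 1\right) e^{- 2 x}}{6}] = \frac{\left(- x^{2} + 3 x\right) e^{- 2 x}}{3}, which equals f(x).
F(-2) = \frac{7 e^{4}}{6}; F(-3) = \frac{7 e^{6}}{3}.
Integral = F(-2) - F(-3) = - \frac{7 e^{6}}{3} + \frac{7 e^{4}}{6}.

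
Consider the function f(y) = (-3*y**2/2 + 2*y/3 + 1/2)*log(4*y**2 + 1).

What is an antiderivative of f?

An antiderivative is F(y) = y**3/3 - y**2/3 - 5*y/4 + (-y**3/2 + y**2/3 + y/2)*log(4*y**2 + 1) + log(y**2 + 1/4)/12 + 5*atan(2*y)/8.

A candidate is checked by its d/dy: the result must match f(y).
Check: d/dy[y**3/3 - y**2/3 - 5*y/4 + (-y**3/2 + y**2/3 + y/2)*log(4*y**2 + 1) + log(y**2 + 1/4)/12 + 5*atan(2*y)/8] = -3*y**2*log(4*y**2 + 1)/2 + 2*y*log(4*y**2 + 1)/3 + log(4*y**2 + 1)/2, which equals f(y).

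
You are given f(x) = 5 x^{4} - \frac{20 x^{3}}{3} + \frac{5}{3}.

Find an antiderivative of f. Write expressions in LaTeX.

Integrate term by term and add the pieces.
Check: d/dx[\frac{6 x^{5} - 10 x^{4} + 10 x + 9}{6}] = 5 x^{4} - \frac{20 x^{3}}{3} + \frac{5}{3} = f(x).

An antiderivative is F(x) = \frac{6 x^{5} - 10 x^{4} + 10 x + 9}{6}.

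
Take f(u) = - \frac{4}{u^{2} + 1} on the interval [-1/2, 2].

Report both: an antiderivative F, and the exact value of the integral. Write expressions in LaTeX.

Since d/du undoes antidifferentiation here, F'(u) = f(u) is required of F(u).
F(u) = - 4 \operatorname{atan}{\left(u \right)} is an antiderivative of f.
Check: d/du[- 4 \operatorname{atan}{\left(u \right)}] = - \frac{4}{u^{2} + 1} = f(u).
F(2) = - 4 \operatorname{atan}{\left(2 \right)}; F(-1/2) = 4 \operatorname{atan}{\left(\frac{1}{2} \right)}.
Integral = F(2) - F(-1/2) = - 4 \operatorname{atan}{\left(2 \right)} - 4 \operatorname{atan}{\left(\frac{1}{2} \right)}.

Antiderivative: F(u) = - 4 \operatorname{atan}{\left(u \right)}; value = - 4 \operatorname{atan}{\left(2 \right)} - 4 \operatorname{atan}{\left(\frac{1}{2} \right)}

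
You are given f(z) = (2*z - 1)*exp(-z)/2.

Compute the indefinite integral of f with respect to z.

f has the shape u'v + uv' for u = -z - 1/2 and v = exp(-z) — it is the derivative of the product u*v.
Check: d/dz[(-2*z - 1)*exp(-z)/2] = (2*z - 1)*exp(-z)/2 = f(z).

F(z) = (-2*z - 1)*exp(-z)/2 + C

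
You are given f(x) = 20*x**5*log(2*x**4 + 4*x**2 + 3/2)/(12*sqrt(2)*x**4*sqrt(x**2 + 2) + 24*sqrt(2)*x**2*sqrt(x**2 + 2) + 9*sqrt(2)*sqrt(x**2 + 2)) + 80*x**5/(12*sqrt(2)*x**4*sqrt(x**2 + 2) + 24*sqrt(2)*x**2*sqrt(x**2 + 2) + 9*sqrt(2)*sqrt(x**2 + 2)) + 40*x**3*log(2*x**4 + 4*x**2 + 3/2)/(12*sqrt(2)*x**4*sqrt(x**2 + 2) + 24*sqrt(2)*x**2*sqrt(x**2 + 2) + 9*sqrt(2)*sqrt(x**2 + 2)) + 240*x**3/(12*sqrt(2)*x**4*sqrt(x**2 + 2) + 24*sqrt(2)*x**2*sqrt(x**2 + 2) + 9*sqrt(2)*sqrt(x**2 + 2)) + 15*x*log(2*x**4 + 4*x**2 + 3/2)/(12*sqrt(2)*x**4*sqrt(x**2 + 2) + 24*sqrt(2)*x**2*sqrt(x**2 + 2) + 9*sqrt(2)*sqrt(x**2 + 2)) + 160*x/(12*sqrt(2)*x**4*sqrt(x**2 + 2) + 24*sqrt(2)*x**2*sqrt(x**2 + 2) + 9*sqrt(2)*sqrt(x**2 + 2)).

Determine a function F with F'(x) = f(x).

An antiderivative is F(x) = 5*sqrt(2)*sqrt(x**2 + 2)*log(2*x**4 + 4*x**2 + 3/2)/6.

Recognize the product-rule pattern: f = u'v + uv' with u = 5*sqrt(x**2/2 + 1)/3, v = log(2*x**4 + 4*x**2 + 3/2), so integration by parts undoes it.
Check: d/dx[5*sqrt(2)*sqrt(x**2 + 2)*log(2*x**4 + 4*x**2 + 3/2)/6] = (20*sqrt(2)*x**5*log(2*x**4 + 4*x**2 + 3/2) + 80*sqrt(2)*x**5 + 40*sqrt(2)*x**3*log(2*x**4 + 4*x**2 + 3/2) + 240*sqrt(2)*x**3 + 15*sqrt(2)*x*log(2*x**4 + 4*x**2 + 3/2) + 160*sqrt(2)*x)/(24*x**4*sqrt(x**2 + 2) + 48*x**2*sqrt(x**2 + 2) + 18*sqrt(x**2 + 2)), which equals f(x).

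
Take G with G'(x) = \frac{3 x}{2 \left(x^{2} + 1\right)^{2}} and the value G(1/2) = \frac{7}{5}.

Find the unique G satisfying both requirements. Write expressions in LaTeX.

G(x) = 2 - \frac{3}{4 x^{2} + 4}

The substitution u = 4 x^{2} + 4 works: G'(x) is exactly (dG/du)*(du/dx) for that inner function.
A general antiderivative is - \frac{3}{4 x^{2} + 4} + C.
The condition gives C = \frac{7}{5} - (- \frac{3}{5}) = 2.
So G(x) = 2 - \frac{3}{4 x^{2} + 4}.
Check: d/dx[2 - \frac{3}{4 x^{2} + 4}] = \frac{3 x}{2 x^{4} + 4 x^{2} + 2}, which equals G'(x).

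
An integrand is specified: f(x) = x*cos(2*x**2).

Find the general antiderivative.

F(x) = sin(2*x**2)/4 + C

f matches the chain-rule pattern g'(h)*h' with inner function h(x) = 2*x**2; substituting u = h(x) collapses the integral.
Check: d/dx[sin(2*x**2)/4] = x*cos(2*x**2) = f(x).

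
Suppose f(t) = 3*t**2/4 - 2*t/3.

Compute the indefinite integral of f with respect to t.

Integrate term by term and add the pieces.
Check: d/dt[t**3/4 - t**2/3] = 3*t**2/4 - 2*t/3 = f(t).

F(t) = t**3/4 - t**2/3 + C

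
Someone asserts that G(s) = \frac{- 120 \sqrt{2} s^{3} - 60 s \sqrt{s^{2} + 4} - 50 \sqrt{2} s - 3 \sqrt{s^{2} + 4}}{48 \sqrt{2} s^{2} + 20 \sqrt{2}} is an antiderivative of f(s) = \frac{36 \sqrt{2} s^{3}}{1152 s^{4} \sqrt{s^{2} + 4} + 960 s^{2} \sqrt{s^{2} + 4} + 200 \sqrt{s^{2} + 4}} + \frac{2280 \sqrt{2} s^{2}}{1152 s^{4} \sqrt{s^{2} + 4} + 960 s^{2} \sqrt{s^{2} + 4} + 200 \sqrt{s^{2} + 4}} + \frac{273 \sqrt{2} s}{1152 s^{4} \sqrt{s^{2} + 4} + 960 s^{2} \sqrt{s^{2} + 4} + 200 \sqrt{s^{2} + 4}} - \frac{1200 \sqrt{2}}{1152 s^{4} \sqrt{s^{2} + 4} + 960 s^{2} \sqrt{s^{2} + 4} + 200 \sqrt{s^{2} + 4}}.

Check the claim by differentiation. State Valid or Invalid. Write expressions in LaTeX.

d/ds[G] = \frac{- 2880 s^{4} \sqrt{s^{2} + 4} + 36 \sqrt{2} s^{3} - 2400 s^{2} \sqrt{s^{2} + 4} + 2280 \sqrt{2} s^{2} + 273 \sqrt{2} s - 500 \sqrt{s^{2} + 4} - 1200 \sqrt{2}}{1152 s^{4} \sqrt{s^{2} + 4} + 960 s^{2} \sqrt{s^{2} + 4} + 200 \sqrt{s^{2} + 4}}
d/ds[G] - f(s) = - \frac{5}{2} != 0.

Invalid: d/ds[G] - f = - \frac{5}{2}, which is not 0.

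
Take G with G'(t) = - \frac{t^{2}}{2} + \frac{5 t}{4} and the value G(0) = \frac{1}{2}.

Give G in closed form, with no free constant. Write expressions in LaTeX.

G(t) = - \frac{t^{3}}{6} + \frac{5 t^{2}}{8} + \frac{1}{2}

Integrate term by term and add the pieces.
A general antiderivative is - \frac{t^{3}}{6} + \frac{5 t^{2}}{8} + C.
The condition gives C = \frac{1}{2} - (0) = \frac{1}{2}.
So G(t) = - \frac{t^{3}}{6} + \frac{5 t^{2}}{8} + \frac{1}{2}.
Check: d/dt[- \frac{t^{3}}{6} + \frac{5 t^{2}}{8} + \frac{1}{2}] = - \frac{t^{2}}{2} + \frac{5 t}{4} = G'(t).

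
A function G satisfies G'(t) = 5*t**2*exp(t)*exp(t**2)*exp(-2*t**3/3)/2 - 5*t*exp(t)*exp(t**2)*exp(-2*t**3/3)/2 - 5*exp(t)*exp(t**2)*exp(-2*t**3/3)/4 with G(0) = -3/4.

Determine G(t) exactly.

G(t) = -(5*exp(t)*exp(t**2)*exp(-2*t**3/3) - 2)/4

G'(t) matches the chain-rule pattern g'(h)*h' with inner function h(t) = -2*t**3/3 + t**2 + t; substituting u = h(t) collapses the integral.
A general antiderivative is -5*exp(-2*t**3/3 + t**2 + t)/4 + C.
The condition gives C = -3/4 - (-5/4) = 1/2.
So G(t) = -(5*exp(t)*exp(t**2)*exp(-2*t**3/3) - 2)/4.
Check: d/dt[-(5*exp(t)*exp(t**2)*exp(-2*t**3/3) - 2)/4] = (10*t**2*exp(t)*exp(t**2) - 10*t*exp(t)*exp(t**2) - 5*exp(t)*exp(t**2))*exp(-2*t**3/3)/4, which equals G'(t).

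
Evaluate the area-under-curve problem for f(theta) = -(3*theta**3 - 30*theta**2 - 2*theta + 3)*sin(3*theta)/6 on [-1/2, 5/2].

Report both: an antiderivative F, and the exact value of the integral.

For F(theta) to be correct the identity F'(theta) - f(theta) = 0 must hold.
F(theta) = theta**3*cos(3*theta)/6 - theta**2*sin(3*theta)/6 - 5*theta**2*cos(3*theta)/3 + 10*theta*sin(3*theta)/9 - 2*theta*cos(3*theta)/9 + 2*sin(3*theta)/27 + 29*cos(3*theta)/54 is an antiderivative of f.
Check: d/dtheta[theta**3*cos(3*theta)/6 - theta**2*sin(3*theta)/6 - 5*theta**2*cos(3*theta)/3 + 10*theta*sin(3*theta)/9 - 2*theta*cos(3*theta)/9 + 2*sin(3*theta)/27 + 29*cos(3*theta)/54] = -theta**3*sin(3*theta)/2 + 5*theta**2*sin(3*theta) + theta*sin(3*theta)/3 - sin(3*theta)/2, which equals f(theta).
F(5/2) = -3383*cos(15/2)/432 + 391*sin(15/2)/216; F(-1/2) = 91*cos(3/2)/432 + 113*sin(3/2)/216.
Integral = F(5/2) - F(-1/2) = -3383*cos(15/2)/432 - 113*sin(3/2)/216 - 91*cos(3/2)/432 + 391*sin(15/2)/216.

Antiderivative: F(theta) = theta**3*cos(3*theta)/6 - theta**2*sin(3*theta)/6 - 5*theta**2*cos(3*theta)/3 + 10*theta*sin(3*theta)/9 - 2*theta*cos(3*theta)/9 + 2*sin(3*theta)/27 + 29*cos(3*theta)/54; value = -3383*cos(15/2)/432 - 113*sin(3/2)/216 - 91*cos(3/2)/432 + 391*sin(15/2)/216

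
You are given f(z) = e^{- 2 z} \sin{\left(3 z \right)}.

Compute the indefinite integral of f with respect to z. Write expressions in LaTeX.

Whatever form F(z) takes, F'(z) = f(z) is non-negotiable.
Check: d/dz[\frac{\left(- 2 \sin{\left(3 z \right)} - 3 \cos{\left(3 z \right)}\right) e^{- 2 z}}{13}] = e^{- 2 z} \sin{\left(3 z \right)} = f(z).

F(z) = \frac{\left(- 2 \sin{\left(3 z \right)} - 3 \cos{\left(3 z \right)}\right) e^{- 2 z}}{13} + C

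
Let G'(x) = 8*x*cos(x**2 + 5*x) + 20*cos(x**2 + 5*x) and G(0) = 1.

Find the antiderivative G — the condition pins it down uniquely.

G(x) = 4*sin(x**2 + 5*x) + 1

The substitution u = x**2 + 5*x works: G'(x) is exactly (dG/du)*(du/dx) for that inner function.
A general antiderivative is 4*sin(x**2 + 5*x) + C.
The condition gives C = 1 - (0) = 1.
So G(x) = 4*sin(x**2 + 5*x) + 1.
Check: d/dx[4*sin(x**2 + 5*x) + 1] = 8*x*cos(x**2 + 5*x) + 20*cos(x**2 + 5*x) = G'(x).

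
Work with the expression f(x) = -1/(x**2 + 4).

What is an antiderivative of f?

A candidate is checked by its d/dx: the result must match f(x).
Check: d/dx[-atan(x/2)/2] = -1/(x**2 + 4) = f(x).

An antiderivative is F(x) = -atan(x/2)/2.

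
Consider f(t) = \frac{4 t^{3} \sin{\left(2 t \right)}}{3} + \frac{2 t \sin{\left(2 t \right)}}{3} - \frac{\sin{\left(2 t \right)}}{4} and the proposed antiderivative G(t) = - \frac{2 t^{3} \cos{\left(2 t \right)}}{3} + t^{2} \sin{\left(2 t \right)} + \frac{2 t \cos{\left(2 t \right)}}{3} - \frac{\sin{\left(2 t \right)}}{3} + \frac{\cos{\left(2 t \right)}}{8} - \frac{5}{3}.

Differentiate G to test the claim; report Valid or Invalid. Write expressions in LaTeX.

Valid: G'(t) = f(t).

d/dt[G] = \frac{4 t^{3} \sin{\left(2 t \right)}}{3} + \frac{2 t \sin{\left(2 t \right)}}{3} - \frac{\sin{\left(2 t \right)}}{4}
This equals f(t) exactly, so the claim holds.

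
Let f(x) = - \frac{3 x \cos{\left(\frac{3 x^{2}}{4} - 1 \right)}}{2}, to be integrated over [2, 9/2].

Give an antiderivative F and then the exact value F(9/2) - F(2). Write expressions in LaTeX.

Antiderivative: F(x) = - \sin{\left(\frac{3 x^{2}}{4} - 1 \right)}; value = - \sin{\left(\frac{227}{16} \right)} + \sin{\left(2 \right)}

f matches the chain-rule pattern g'(h)*h' with inner function h(x) = \frac{3 x^{2}}{4} - 1; substituting u = h(x) collapses the integral.
F(x) = - \sin{\left(\frac{3 x^{2}}{4} - 1 \right)} is an antiderivative of f.
Check: d/dx[- \sin{\left(\frac{3 x^{2}}{4} - 1 \right)}] = - \frac{3 x \cos{\left(\frac{3 x^{2}}{4} - 1 \right)}}{2} = f(x).
F(9/2) = - \sin{\left(\frac{227}{16} \right)}; F(2) = - \sin{\left(2 \right)}.
Integral = F(9/2) - F(2) = - \sin{\left(\frac{227}{16} \right)} + \sin{\left(2 \right)}.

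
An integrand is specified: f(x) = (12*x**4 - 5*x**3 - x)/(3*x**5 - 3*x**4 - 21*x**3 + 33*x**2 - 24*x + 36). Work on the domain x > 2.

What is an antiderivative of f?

An antiderivative is F(x) = (173*x*log(x - 2) + 111*x*log(x + 3) + 8*x*log(x**2 + 1) + 12*x*atan(x) - 346*log(x - 2) - 222*log(x + 3) - 16*log(x**2 + 1) - 24*atan(x) - 150)/(75*(x - 2)).

The denominator factors as 3*(x - 2)**2*(x + 3)*(x**2 + 1); partial fractions split f into directly integrable pieces: 4*(4*x + 3)/(75*(x**2 + 1)) + 37/(25*(x + 3)) + 173/(75*(x - 2)) + 2/(x - 2)**2.
Check: d/dx[(173*x*log(x - 2) + 111*x*log(x + 3) + 8*x*log(x**2 + 1) + 12*x*atan(x) - 346*log(x - 2) - 222*log(x + 3) - 16*log(x**2 + 1) - 24*atan(x) - 150)/(75*(x - 2))] = (12*x**4 - 5*x**3 - x)/(3*x**5 - 3*x**4 - 21*x**3 + 33*x**2 - 24*x + 36) = f(x).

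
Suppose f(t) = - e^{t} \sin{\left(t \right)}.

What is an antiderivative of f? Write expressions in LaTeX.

An antiderivative is F(t) = \frac{\left(- \sin{\left(t \right)} + \cos{\left(t \right)}\right) e^{t}}{2}.

For F(t) to be correct the identity F'(t) - f(t) = 0 must hold.
Check: d/dt[\frac{\left(- \sin{\left(t \right)} + \cos{\left(t \right)}\right) e^{t}}{2}] = - e^{t} \sin{\left(t \right)} = f(t).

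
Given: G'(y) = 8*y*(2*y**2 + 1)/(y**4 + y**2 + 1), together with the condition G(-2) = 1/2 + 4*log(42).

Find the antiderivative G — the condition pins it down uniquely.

G(y) = 4*log(2*y**4 + 2*y**2 + 2) + 1/2

The substitution u = 2*y**4 + 2*y**2 + 2 works: G'(y) is exactly (dG/du)*(du/dy) for that inner function.
A general antiderivative is 4*log(2*y**4 + 2*y**2 + 2) + C.
The condition gives C = 1/2 + 4*log(42) - (4*log(42)) = 1/2.
So G(y) = 4*log(2*y**4 + 2*y**2 + 2) + 1/2.
Check: d/dy[4*log(2*y**4 + 2*y**2 + 2) + 1/2] = (16*y**3 + 8*y)/(y**4 + y**2 + 1), which equals G'(y).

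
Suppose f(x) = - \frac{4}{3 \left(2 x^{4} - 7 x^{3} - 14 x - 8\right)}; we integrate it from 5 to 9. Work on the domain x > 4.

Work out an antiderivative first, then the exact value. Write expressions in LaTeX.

The denominator factors as 3 \left(x - 4\right) \left(2 x + 1\right) \left(x^{2} + 2\right); partial fractions split f into directly integrable pieces: - \frac{2 \left(7 x - 8\right)}{243 \left(x^{2} + 2\right)} + \frac{32}{243 \left(2 x + 1\right)} - \frac{2}{243 \left(x - 4\right)}.
F(x) = - \frac{2 \log{\left(x - 4 \right)}}{243} + \frac{16 \log{\left(x + \frac{1}{2} \right)}}{243} - \frac{7 \log{\left(x^{2} + 2 \right)}}{243} + \frac{8 \sqrt{2} \operatorname{atan}{\left(\frac{\sqrt{2} x}{2} \right)}}{243} is an antiderivative of f.
Check: d/dx[- \frac{2 \log{\left(x - 4 \right)}}{243} + \frac{16 \log{\left(x + \frac{1}{2} \right)}}{243} - \frac{7 \log{\left(x^{2} + 2 \right)}}{243} + \frac{8 \sqrt{2} \operatorname{atan}{\left(\frac{\sqrt{2} x}{2} \right)}}{243}] = - \frac{4}{6 x^{4} - 21 x^{3} - 42 x - 24}, which equals f(x).
F(9) = - \frac{7 \log{\left(83 \right)}}{243} - \frac{2 \log{\left(5 \right)}}{243} + \frac{8 \sqrt{2} \operatorname{atan}{\left(\frac{9 \sqrt{2}}{2} \right)}}{243} + \frac{16 \log{\left(\frac{19}{2} \right)}}{243}; F(5) = - \frac{7 \log{\left(27 \right)}}{243} + \frac{8 \sqrt{2} \operatorname{atan}{\left(\frac{5 \sqrt{2}}{2} \right)}}{243} + \frac{16 \log{\left(\frac{11}{2} \right)}}{243}.
Integral = F(9) - F(5) = - \frac{7 \log{\left(83 \right)}}{243} - \frac{16 \log{\left(\frac{11}{2} \right)}}{243} - \frac{8 \sqrt{2} \operatorname{atan}{\left(\frac{5 \sqrt{2}}{2} \right)}}{243} - \frac{2 \log{\left(5 \right)}}{243} + \frac{8 \sqrt{2} \operatorname{atan}{\left(\frac{9 \sqrt{2}}{2} \right)}}{243} + \frac{7 \log{\left(27 \right)}}{243} + \frac{16 \log{\left(\frac{19}{2} \right)}}{243}.

Antiderivative: F(x) = - \frac{2 \log{\left(x - 4 \right)}}{243} + \frac{16 \log{\left(x + \frac{1}{2} \right)}}{243} - \frac{7 \log{\left(x^{2} + 2 \right)}}{243} + \frac{8 \sqrt{2} \operatorname{atan}{\left(\frac{\sqrt{2} x}{2} \right)}}{243}; value = - \frac{7 \log{\left(83 \right)}}{243} - \frac{16 \log{\left(\frac{11}{2} \right)}}{243} - \frac{8 \sqrt{2} \operatorname{atan}{\left(\frac{5 \sqrt{2}}{2} \right)}}{243} - \frac{2 \log{\left(5 \right)}}{243} + \frac{8 \sqrt{2} \operatorname{atan}{\left(\frac{9 \sqrt{2}}{2} \right)}}{243} + \frac{7 \log{\left(27 \right)}}{243} + \frac{16 \log{\left(\frac{19}{2} \right)}}{243}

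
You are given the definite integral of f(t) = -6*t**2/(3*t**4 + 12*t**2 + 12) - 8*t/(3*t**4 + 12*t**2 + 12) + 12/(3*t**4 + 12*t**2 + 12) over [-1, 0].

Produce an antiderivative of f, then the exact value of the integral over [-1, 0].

f has the shape u'v + uv' for u = 1/(t**2 + 2) and v = 2*t + 4/3 — it is the derivative of the product u*v.
F(t) = (2*t + 4/3)/(t**2 + 2) is an antiderivative of f.
Check: d/dt[(2*t + 4/3)/(t**2 + 2)] = (-6*t**2 - 8*t + 12)/(3*t**4 + 12*t**2 + 12), which equals f(t).
F(0) = 2/3; F(-1) = -2/9.
Integral = F(0) - F(-1) = 8/9.

Antiderivative: F(t) = (2*t + 4/3)/(t**2 + 2); value = 8/9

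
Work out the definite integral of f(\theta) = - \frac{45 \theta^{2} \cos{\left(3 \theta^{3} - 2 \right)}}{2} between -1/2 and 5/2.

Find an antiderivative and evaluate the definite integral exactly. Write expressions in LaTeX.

f matches the chain-rule pattern g'(h)*h' with inner function h(\theta) = 3 \theta^{3} - 2; substituting u = h(\theta) collapses the integral.
F(\theta) = - \frac{5 \sin{\left(3 \theta^{3} - 2 \right)}}{2} is an antiderivative of f.
Check: d/d\theta[- \frac{5 \sin{\left(3 \theta^{3} - 2 \right)}}{2}] = - \frac{45 \theta^{2} \cos{\left(3 \theta^{3} - 2 \right)}}{2} = f(\theta).
F(5/2) = - \frac{5 \sin{\left(\frac{359}{8} \right)}}{2}; F(-1/2) = \frac{5 \sin{\left(\frac{19}{8} \right)}}{2}.
Integral = F(5/2) - F(-1/2) = - \frac{5 \sin{\left(\frac{359}{8} \right)}}{2} - \frac{5 \sin{\left(\frac{19}{8} \right)}}{2}.

Antiderivative: F(\theta) = - \frac{5 \sin{\left(3 \theta^{3} - 2 \right)}}{2}; value = - \frac{5 \sin{\left(\frac{359}{8} \right)}}{2} - \frac{5 \sin{\left(\frac{19}{8} \right)}}{2}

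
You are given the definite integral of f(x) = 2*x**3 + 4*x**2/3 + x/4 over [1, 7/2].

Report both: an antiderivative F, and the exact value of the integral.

The integrand splits into summands that can be handled one at a time.
F(x) = x**2*(36*x**2 + 32*x + 9)/72 is an antiderivative of f.
Check: d/dx[x**2*(36*x**2 + 32*x + 9)/72] = 2*x**3 + 4*x**2/3 + x/4 = f(x).
F(7/2) = 13769/144; F(1) = 77/72.
Integral = F(7/2) - F(1) = 13615/144.

Antiderivative: F(x) = x**2*(36*x**2 + 32*x + 9)/72; value = 13615/144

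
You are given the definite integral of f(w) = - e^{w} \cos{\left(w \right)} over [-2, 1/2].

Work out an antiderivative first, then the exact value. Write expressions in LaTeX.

Since d/dw undoes antidifferentiation here, F'(w) = f(w) is required of F(w).
F(w) = - \frac{e^{w} \sin{\left(w \right)}}{2} - \frac{e^{w} \cos{\left(w \right)}}{2} is an antiderivative of f.
Check: d/dw[- \frac{e^{w} \sin{\left(w \right)}}{2} - \frac{e^{w} \cos{\left(w \right)}}{2}] = - e^{w} \cos{\left(w \right)} = f(w).
F(1/2) = - \frac{e^{\frac{1}{2}} \cos{\left(\frac{1}{2} \right)}}{2} - \frac{e^{\frac{1}{2}} \sin{\left(\frac{1}{2} \right)}}{2}; F(-2) = - \frac{\cos{\left(2 \right)}}{2 e^{2}} + \frac{\sin{\left(2 \right)}}{2 e^{2}}.
Integral = F(1/2) - F(-2) = - \frac{e^{\frac{1}{2}} \cos{\left(\frac{1}{2} \right)}}{2} - \frac{e^{\frac{1}{2}} \sin{\left(\frac{1}{2} \right)}}{2} - \frac{\sin{\left(2 \right)}}{2 e^{2}} + \frac{\cos{\left(2 \right)}}{2 e^{2}}.

Antiderivative: F(w) = - \frac{e^{w} \sin{\left(w \right)}}{2} - \frac{e^{w} \cos{\left(w \right)}}{2}; value = - \frac{e^{\frac{1}{2}} \cos{\left(\frac{1}{2} \right)}}{2} - \frac{e^{\frac{1}{2}} \sin{\left(\frac{1}{2} \right)}}{2} - \frac{\sin{\left(2 \right)}}{2 e^{2}} + \frac{\cos{\left(2 \right)}}{2 e^{2}}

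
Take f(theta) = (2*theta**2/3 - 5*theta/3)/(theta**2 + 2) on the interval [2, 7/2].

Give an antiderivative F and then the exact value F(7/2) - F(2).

For F(theta) to be correct the identity F'(theta) - f(theta) = 0 must hold.
F(theta) = 2*theta/3 - 5*log(theta**2 + 2)/6 - 2*sqrt(2)*atan(sqrt(2)*theta/2)/3 is an antiderivative of f.
Check: d/dtheta[2*theta/3 - 5*log(theta**2 + 2)/6 - 2*sqrt(2)*atan(sqrt(2)*theta/2)/3] = (2*theta**2 - 5*theta)/(3*theta**2 + 6), which equals f(theta).
F(7/2) = -5*log(57/4)/6 - 2*sqrt(2)*atan(7*sqrt(2)/4)/3 + 7/3; F(2) = -5*log(6)/6 - 2*sqrt(2)*atan(sqrt(2))/3 + 4/3.
Integral = F(7/2) - F(2) = -5*log(57/4)/6 - 2*sqrt(2)*atan(7*sqrt(2)/4)/3 + 2*sqrt(2)*atan(sqrt(2))/3 + 1 + 5*log(6)/6.

Antiderivative: F(theta) = 2*theta/3 - 5*log(theta**2 + 2)/6 - 2*sqrt(2)*atan(sqrt(2)*theta/2)/3; value = -5*log(57/4)/6 - 2*sqrt(2)*atan(7*sqrt(2)/4)/3 + 2*sqrt(2)*atan(sqrt(2))/3 + 1 + 5*log(6)/6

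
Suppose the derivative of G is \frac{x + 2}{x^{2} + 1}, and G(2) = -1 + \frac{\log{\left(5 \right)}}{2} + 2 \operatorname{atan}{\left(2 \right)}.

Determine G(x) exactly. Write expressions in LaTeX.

Check a candidate G(x) by differentiating: d/dx[G] must match the given G'(x).
A general antiderivative is \frac{\log{\left(x^{2} + 1 \right)}}{2} + 2 \operatorname{atan}{\left(x \right)} + C.
The condition gives C = -1 + \frac{\log{\left(5 \right)}}{2} + 2 \operatorname{atan}{\left(2 \right)} - (\frac{\log{\left(5 \right)}}{2} + 2 \operatorname{atan}{\left(2 \right)}) = -1.
So G(x) = \frac{\log{\left(x^{2} + 1 \right)}}{2} + 2 \operatorname{atan}{\left(x \right)} - 1.
Check: d/dx[\frac{\log{\left(x^{2} + 1 \right)}}{2} + 2 \operatorname{atan}{\left(x \right)} - 1] = \frac{x + 2}{x^{2} + 1} = G'(x).

G(x) = \frac{\log{\left(x^{2} + 1 \right)}}{2} + 2 \operatorname{atan}{\left(x \right)} - 1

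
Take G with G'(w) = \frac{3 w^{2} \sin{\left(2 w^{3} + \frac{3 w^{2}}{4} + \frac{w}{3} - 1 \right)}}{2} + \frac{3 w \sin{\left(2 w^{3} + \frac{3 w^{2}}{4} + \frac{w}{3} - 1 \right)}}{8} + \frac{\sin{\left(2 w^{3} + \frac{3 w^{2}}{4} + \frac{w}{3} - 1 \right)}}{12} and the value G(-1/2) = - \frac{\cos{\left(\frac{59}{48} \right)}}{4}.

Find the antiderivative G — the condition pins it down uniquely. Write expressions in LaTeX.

G(w) = - \frac{\cos{\left(2 w^{3} + \frac{3 w^{2}}{4} + \frac{w}{3} - 1 \right)}}{4}

G'(w) matches the chain-rule pattern g'(h)*h' with inner function h(w) = 2 w^{3} + \frac{3 w^{2}}{4} + \frac{w}{3} - 1; substituting u = h(w) collapses the integral.
A general antiderivative is - \frac{\cos{\left(2 w^{3} + \frac{3 w^{2}}{4} + \frac{w}{3} - 1 \right)}}{4} + C.
The condition gives C = - \frac{\cos{\left(\frac{59}{48} \right)}}{4} - (- \frac{\cos{\left(\frac{59}{48} \right)}}{4}) = 0.
So G(w) = - \frac{\cos{\left(2 w^{3} + \frac{3 w^{2}}{4} + \frac{w}{3} - 1 \right)}}{4}.
Check: d/dw[- \frac{\cos{\left(2 w^{3} + \frac{3 w^{2}}{4} + \frac{w}{3} - 1 \right)}}{4}] = \frac{3 w^{2} \sin{\left(2 w^{3} + \frac{3 w^{2}}{4} + \frac{w}{3} - 1 \right)}}{2} + \frac{3 w \sin{\left(2 w^{3} + \frac{3 w^{2}}{4} + \frac{w}{3} - 1 \right)}}{8} + \frac{\sin{\left(2 w^{3} + \frac{3 w^{2}}{4} + \frac{w}{3} - 1 \right)}}{12} = G'(w).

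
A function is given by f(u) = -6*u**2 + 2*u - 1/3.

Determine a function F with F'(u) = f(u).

The integrand splits into summands that can be handled one at a time.
Check: d/du[-2*u**3 + u**2 - u/3] = -6*u**2 + 2*u - 1/3 = f(u).

An antiderivative is F(u) = -2*u**3 + u**2 - u/3.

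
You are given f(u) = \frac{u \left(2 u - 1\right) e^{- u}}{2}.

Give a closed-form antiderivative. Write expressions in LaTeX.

An antiderivative is F(u) = \frac{\left(- 2 u^{2} - 3 u - 3\right) e^{- u}}{2}.

Recognize the product-rule pattern: f = v'r + vr' with v = - u^{2} - \frac{3 u}{2} - \frac{3}{2}, r = e^{- u}, so integration by parts undoes it.
Check: d/du[\frac{\left(- 2 u^{2} - 3 u - 3\right) e^{- u}}{2}] = \frac{\left(2 u^{2} - u\right) e^{- u}}{2}, which equals f(u).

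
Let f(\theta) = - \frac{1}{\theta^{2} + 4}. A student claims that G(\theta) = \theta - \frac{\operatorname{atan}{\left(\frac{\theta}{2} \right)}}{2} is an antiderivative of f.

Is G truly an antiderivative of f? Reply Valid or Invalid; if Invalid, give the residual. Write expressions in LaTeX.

Invalid: d/d\theta[G] - f = 1, which is not 0.

d/d\theta[G] = \frac{\theta^{2} + 3}{\theta^{2} + 4}
d/d\theta[G] - f(\theta) = 1 != 0.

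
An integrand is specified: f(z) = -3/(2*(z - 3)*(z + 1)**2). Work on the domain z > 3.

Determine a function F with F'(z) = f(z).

Factor the denominator (2*(z - 3)*(z + 1)**2) and decompose: f = 3/(32*(z + 1)) + 3/(8*(z + 1)**2) - 3/(32*(z - 3)); each piece integrates to a log, atan, or power term.
Check: d/dz[-3*log(z - 3)/32 + 3*log(z + 1)/32 - 3/(8*z + 8)] = -3/(2*z**3 - 2*z**2 - 10*z - 6), which equals f(z).

An antiderivative is F(z) = -3*log(z - 3)/32 + 3*log(z + 1)/32 - 3/(8*z + 8).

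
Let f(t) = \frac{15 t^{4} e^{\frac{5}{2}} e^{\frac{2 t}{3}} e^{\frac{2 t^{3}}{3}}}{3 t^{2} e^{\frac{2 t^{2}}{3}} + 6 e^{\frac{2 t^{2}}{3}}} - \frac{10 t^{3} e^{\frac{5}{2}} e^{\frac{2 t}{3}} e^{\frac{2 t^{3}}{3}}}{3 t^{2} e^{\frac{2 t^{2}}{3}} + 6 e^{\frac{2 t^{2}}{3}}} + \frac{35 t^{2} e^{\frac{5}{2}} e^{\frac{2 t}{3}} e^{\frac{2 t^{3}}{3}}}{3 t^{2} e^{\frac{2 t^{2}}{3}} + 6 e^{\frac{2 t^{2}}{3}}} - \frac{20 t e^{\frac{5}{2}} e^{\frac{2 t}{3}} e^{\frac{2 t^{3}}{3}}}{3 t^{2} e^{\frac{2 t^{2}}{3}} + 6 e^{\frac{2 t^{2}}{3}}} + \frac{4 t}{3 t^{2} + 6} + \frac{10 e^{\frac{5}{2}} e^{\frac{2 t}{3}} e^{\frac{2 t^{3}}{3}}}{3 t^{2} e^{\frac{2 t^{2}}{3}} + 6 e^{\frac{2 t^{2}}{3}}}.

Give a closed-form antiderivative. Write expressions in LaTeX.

Integrate term by term and add the pieces.
Check: d/dt[\frac{15 e^{\frac{2 t^{3}}{3} - \frac{2 t^{2}}{3} + \frac{2 t}{3} + \frac{5}{2}} + 4 \log{\left(2 t^{2} + 4 \right)}}{6}] = \frac{15 t^{4} e^{\frac{5}{2}} e^{\frac{2 t}{3}} e^{- \frac{2 t^{2}}{3}} e^{\frac{2 t^{3}}{3}} - 10 t^{3} e^{\frac{5}{2}} e^{\frac{2 t}{3}} e^{- \frac{2 t^{2}}{3}} e^{\frac{2 t^{3}}{3}} + 35 t^{2} e^{\frac{5}{2}} e^{\frac{2 t}{3}} e^{- \frac{2 t^{2}}{3}} e^{\frac{2 t^{3}}{3}} - 20 t e^{\frac{5}{2}} e^{\frac{2 t}{3}} e^{- \frac{2 t^{2}}{3}} e^{\frac{2 t^{3}}{3}} + 4 t + 10 e^{\frac{5}{2}} e^{\frac{2 t}{3}} e^{- \frac{2 t^{2}}{3}} e^{\frac{2 t^{3}}{3}}}{3 t^{2} + 6}, which equals f(t).

An antiderivative is F(t) = \frac{15 e^{\frac{2 t^{3}}{3} - \frac{2 t^{2}}{3} + \frac{2 t}{3} + \frac{5}{2}} + 4 \log{\left(2 t^{2} + 4 \right)}}{6}.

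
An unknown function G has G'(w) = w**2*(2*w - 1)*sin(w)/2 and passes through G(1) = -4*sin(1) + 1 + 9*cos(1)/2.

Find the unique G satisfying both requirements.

G(w) = (-2*w**3*cos(w) + 6*w**2*sin(w) + w**2*cos(w) - 2*w*sin(w) + 12*w*cos(w) - 12*sin(w) - 2*cos(w) + 2)/2

Any candidate G(w) must reproduce the stated G'(w) exactly.
A general antiderivative is -w**3*cos(w) + 3*w**2*sin(w) + w**2*cos(w)/2 - w*sin(w) + 6*w*cos(w) - 6*sin(w) - cos(w) + C.
The condition gives C = -4*sin(1) + 1 + 9*cos(1)/2 - (-4*sin(1) + 9*cos(1)/2) = 1.
So G(w) = (-2*w**3*cos(w) + 6*w**2*sin(w) + w**2*cos(w) - 2*w*sin(w) + 12*w*cos(w) - 12*sin(w) - 2*cos(w) + 2)/2.
Check: d/dw[(-2*w**3*cos(w) + 6*w**2*sin(w) + w**2*cos(w) - 2*w*sin(w) + 12*w*cos(w) - 12*sin(w) - 2*cos(w) + 2)/2] = w**3*sin(w) - w**2*sin(w)/2, which equals G'(w).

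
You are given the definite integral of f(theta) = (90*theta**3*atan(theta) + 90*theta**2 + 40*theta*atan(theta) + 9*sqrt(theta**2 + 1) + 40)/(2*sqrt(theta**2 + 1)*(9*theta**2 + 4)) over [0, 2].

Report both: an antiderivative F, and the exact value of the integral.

Antiderivative: F(theta) = 5*sqrt(theta**2 + 1)*atan(theta) + 3*atan(3*theta/2)/4; value = 3*atan(3)/4 + 5*sqrt(5)*atan(2)

A first test for any F(theta): its theta-derivative must equal f(theta) identically.
F(theta) = 5*sqrt(theta**2 + 1)*atan(theta) + 3*atan(3*theta/2)/4 is an antiderivative of f.
Check: d/dtheta[5*sqrt(theta**2 + 1)*atan(theta) + 3*atan(3*theta/2)/4] = (90*theta**3*atan(theta) + 90*theta**2 + 40*theta*atan(theta) + 9*sqrt(theta**2 + 1) + 40)/(18*theta**2*sqrt(theta**2 + 1) + 8*sqrt(theta**2 + 1)), which equals f(theta).
F(2) = 3*atan(3)/4 + 5*sqrt(5)*atan(2); F(0) = 0.
Integral = F(2) - F(0) = 3*atan(3)/4 + 5*sqrt(5)*atan(2).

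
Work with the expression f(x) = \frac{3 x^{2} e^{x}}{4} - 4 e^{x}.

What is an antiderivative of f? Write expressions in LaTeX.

Recognize the product-rule pattern: f = u'v + uv' with u = \frac{3 x^{2}}{4} - \frac{3 x}{2} - \frac{5}{2}, v = e^{x}, so integration by parts undoes it.
Check: d/dx[\frac{\left(3 x^{2} - 6 x - 10\right) e^{x}}{4}] = \frac{3 x^{2} e^{x}}{4} - 4 e^{x} = f(x).

An antiderivative is F(x) = \frac{\left(3 x^{2} - 6 x - 10\right) e^{x}}{4}.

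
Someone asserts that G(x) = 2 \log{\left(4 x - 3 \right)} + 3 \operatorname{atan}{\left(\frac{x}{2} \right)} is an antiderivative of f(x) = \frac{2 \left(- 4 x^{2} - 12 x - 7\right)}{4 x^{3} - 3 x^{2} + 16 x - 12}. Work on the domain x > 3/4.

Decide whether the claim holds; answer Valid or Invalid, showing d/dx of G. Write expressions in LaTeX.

Invalid: d/dx[G] - f = \frac{16 x^{2} + 48 x + 28}{4 x^{3} - 3 x^{2} + 16 x - 12}, which is not 0.

d/dx[G] = \frac{8 x^{2} + 24 x + 14}{4 x^{3} - 3 x^{2} + 16 x - 12}
d/dx[G] - f(x) = \frac{16 x^{2} + 48 x + 28}{4 x^{3} - 3 x^{2} + 16 x - 12} != 0.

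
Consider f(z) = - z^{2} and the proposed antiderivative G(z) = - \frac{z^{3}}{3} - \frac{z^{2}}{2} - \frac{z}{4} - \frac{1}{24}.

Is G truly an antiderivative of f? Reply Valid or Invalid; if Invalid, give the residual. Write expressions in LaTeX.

d/dz[G] = - z^{2} - z - \frac{1}{4}
d/dz[G] - f(z) = - z - \frac{1}{4} != 0.

Invalid: d/dz[G] - f = - z - \frac{1}{4}, which is not 0.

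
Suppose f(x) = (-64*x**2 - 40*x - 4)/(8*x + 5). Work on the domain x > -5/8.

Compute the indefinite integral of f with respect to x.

Recover f(x) by differentiating a candidate F(x); any mismatch rules it out.
Check: d/dx[(-8*x**2 - log(4*x + 5/2) - 2)/2] = (-64*x**2 - 40*x - 4)/(8*x + 5) = f(x).

F(x) = (-8*x**2 - log(4*x + 5/2) - 2)/2 + C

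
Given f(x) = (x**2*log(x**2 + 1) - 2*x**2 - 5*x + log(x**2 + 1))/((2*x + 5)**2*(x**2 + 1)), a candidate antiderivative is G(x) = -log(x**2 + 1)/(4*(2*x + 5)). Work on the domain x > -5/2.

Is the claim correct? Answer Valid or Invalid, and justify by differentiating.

d/dx[G] = (x**2*log(x**2 + 1) - 2*x**2 - 5*x + log(x**2 + 1))/(8*x**4 + 40*x**3 + 58*x**2 + 40*x + 50)
d/dx[G] - f(x) = (-x**2*log(x**2 + 1) + 2*x**2 + 5*x - log(x**2 + 1))/(8*x**4 + 40*x**3 + 58*x**2 + 40*x + 50) != 0.

Invalid: d/dx[G] - f = (-x**2*log(x**2 + 1) + 2*x**2 + 5*x - log(x**2 + 1))/(8*x**4 + 40*x**3 + 58*x**2 + 40*x + 50), which is not 0.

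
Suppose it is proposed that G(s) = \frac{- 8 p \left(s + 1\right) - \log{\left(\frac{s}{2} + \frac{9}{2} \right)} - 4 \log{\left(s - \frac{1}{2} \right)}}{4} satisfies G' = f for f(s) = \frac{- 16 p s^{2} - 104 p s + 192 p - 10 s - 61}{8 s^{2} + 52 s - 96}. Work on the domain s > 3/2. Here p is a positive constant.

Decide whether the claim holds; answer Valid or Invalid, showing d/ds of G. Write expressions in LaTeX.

Invalid: d/ds[G] - f = \frac{20 s^{2} + 264 s + 1155}{16 s^{4} + 240 s^{3} + 620 s^{2} - 2100 s + 864}, which is not 0.

d/ds[G] = \frac{- 16 p s^{2} - 136 p s + 72 p - 10 s - 71}{8 s^{2} + 68 s - 36}
d/ds[G] - f(s) = \frac{20 s^{2} + 264 s + 1155}{16 s^{4} + 240 s^{3} + 620 s^{2} - 2100 s + 864} != 0.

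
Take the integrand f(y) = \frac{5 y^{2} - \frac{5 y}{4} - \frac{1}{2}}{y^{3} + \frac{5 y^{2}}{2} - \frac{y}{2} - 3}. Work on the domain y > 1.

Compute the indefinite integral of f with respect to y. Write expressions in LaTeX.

F(y) = \frac{13 \log{\left(y - 1 \right)}}{30} - \frac{101 \log{\left(y + \frac{3}{2} \right)}}{10} + \frac{44 \log{\left(y + 2 \right)}}{3} + C

Factor the denominator (2 \left(y - 1\right) \left(y + 2\right) \left(2 y + 3\right)) and decompose: f = - \frac{101}{5 \left(2 y + 3\right)} + \frac{44}{3 \left(y + 2\right)} + \frac{13}{30 \left(y - 1\right)}; each piece integrates to a log, atan, or power term.
Check: d/dy[\frac{13 \log{\left(y - 1 \right)}}{30} - \frac{101 \log{\left(y + \frac{3}{2} \right)}}{10} + \frac{44 \log{\left(y + 2 \right)}}{3}] = \frac{20 y^{2} - 5 y - 2}{4 y^{3} + 10 y^{2} - 2 y - 12}, which equals f(y).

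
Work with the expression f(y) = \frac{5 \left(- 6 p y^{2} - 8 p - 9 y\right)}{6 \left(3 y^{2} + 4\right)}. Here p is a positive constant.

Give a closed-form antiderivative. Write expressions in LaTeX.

Recover f(y) by differentiating a candidate F(y); any mismatch rules it out.
Check: d/dy[- \frac{5 p y}{3} - \frac{5 \log{\left(y^{2} + \frac{4}{3} \right)}}{4}] = \frac{- 30 p y^{2} - 40 p - 45 y}{18 y^{2} + 24}, which equals f(y).

An antiderivative is F(y) = - \frac{5 p y}{3} - \frac{5 \log{\left(y^{2} + \frac{4}{3} \right)}}{4}.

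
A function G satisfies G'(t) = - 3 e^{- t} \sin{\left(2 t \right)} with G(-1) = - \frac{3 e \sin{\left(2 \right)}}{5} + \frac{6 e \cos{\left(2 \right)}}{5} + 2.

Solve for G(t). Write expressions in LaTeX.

G(t) = 2 + \frac{3 e^{- t} \sin{\left(2 t \right)}}{5} + \frac{6 e^{- t} \cos{\left(2 t \right)}}{5}

Since d/dt undoes antidifferentiation here, G(t) must give back the stated G'(t).
A general antiderivative is \frac{3 e^{- t} \sin{\left(2 t \right)}}{5} + \frac{6 e^{- t} \cos{\left(2 t \right)}}{5} + C.
The condition gives C = - \frac{3 e \sin{\left(2 \right)}}{5} + \frac{6 e \cos{\left(2 \right)}}{5} + 2 - (- \frac{3 e \sin{\left(2 \right)}}{5} + \frac{6 e \cos{\left(2 \right)}}{5}) = 2.
So G(t) = 2 + \frac{3 e^{- t} \sin{\left(2 t \right)}}{5} + \frac{6 e^{- t} \cos{\left(2 t \right)}}{5}.
Check: d/dt[2 + \frac{3 e^{- t} \sin{\left(2 t \right)}}{5} + \frac{6 e^{- t} \cos{\left(2 t \right)}}{5}] = - 3 e^{- t} \sin{\left(2 t \right)} = G'(t).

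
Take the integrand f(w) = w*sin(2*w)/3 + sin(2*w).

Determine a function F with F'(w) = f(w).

An antiderivative is F(w) = -w*cos(2*w)/6 + sin(2*w)/12 - cos(2*w)/2.

The integrand splits into summands that can be handled one at a time.
Check: d/dw[-w*cos(2*w)/6 + sin(2*w)/12 - cos(2*w)/2] = w*sin(2*w)/3 + sin(2*w) = f(w).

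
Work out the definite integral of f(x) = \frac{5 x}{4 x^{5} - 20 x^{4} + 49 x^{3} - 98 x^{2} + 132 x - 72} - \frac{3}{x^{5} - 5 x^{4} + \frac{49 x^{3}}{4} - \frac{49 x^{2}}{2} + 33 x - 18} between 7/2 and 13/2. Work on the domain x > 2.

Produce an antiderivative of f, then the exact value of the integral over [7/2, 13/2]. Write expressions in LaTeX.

Antiderivative: F(x) = - \frac{2500 x \log{\left(x - 2 \right)} - 1472 x \log{\left(x - \frac{3}{2} \right)} - 514 x \log{\left(x^{2} + 4 \right)} + 404 x \operatorname{atan}{\left(\frac{x}{2} \right)} - 3750 \log{\left(x - 2 \right)} + 2208 \log{\left(x - \frac{3}{2} \right)} + 771 \log{\left(x^{2} + 4 \right)} - 606 \operatorname{atan}{\left(\frac{x}{2} \right)} + 3600}{5000 \left(2 x - 3\right)}; value = - \frac{\log{\left(\frac{9}{2} \right)}}{4} - \frac{257 \log{\left(\frac{65}{4} \right)}}{5000} - \frac{92 \log{\left(2 \right)}}{625} - \frac{101 \operatorname{atan}{\left(\frac{13}{4} \right)}}{2500} + \frac{101 \operatorname{atan}{\left(\frac{7}{4} \right)}}{2500} + \frac{\log{\left(\frac{3}{2} \right)}}{4} + \frac{27}{250} + \frac{257 \log{\left(\frac{185}{4} \right)}}{5000} + \frac{92 \log{\left(5 \right)}}{625}

Factor the denominator (\left(x - 2\right) \left(2 x - 3\right)^{2} \left(x^{2} + 4\right)) and decompose: f = \frac{257 x - 202}{2500 \left(x^{2} + 4\right)} + \frac{184}{625 \left(2 x - 3\right)} + \frac{36}{25 \left(2 x - 3\right)^{2}} - \frac{1}{4 \left(x - 2\right)}; each piece integrates to a log, atan, or power term.
F(x) = - \frac{2500 x \log{\left(x - 2 \right)} - 1472 x \log{\left(x - \frac{3}{2} \right)} - 514 x \log{\left(x^{2} + 4 \right)} + 404 x \operatorname{atan}{\left(\frac{x}{2} \right)} - 3750 \log{\left(x - 2 \right)} + 2208 \log{\left(x - \frac{3}{2} \right)} + 771 \log{\left(x^{2} + 4 \right)} - 606 \operatorname{atan}{\left(\frac{x}{2} \right)} + 3600}{5000 \left(2 x - 3\right)} is an antiderivative of f.
Check: d/dx[- \frac{2500 x \log{\left(x - 2 \right)} - 1472 x \log{\left(x - \frac{3}{2} \right)} - 514 x \log{\left(x^{2} + 4 \right)} + 404 x \operatorname{atan}{\left(\frac{x}{2} \right)} - 3750 \log{\left(x - 2 \right)} + 2208 \log{\left(x - \frac{3}{2} \right)} + 771 \log{\left(x^{2} + 4 \right)} - 606 \operatorname{atan}{\left(\frac{x}{2} \right)} + 3600}{5000 \left(2 x - 3\right)}] = \frac{5 x - 12}{4 x^{5} - 20 x^{4} + 49 x^{3} - 98 x^{2} + 132 x - 72}, which equals f(x).
F(13/2) = - \frac{\log{\left(\frac{9}{2} \right)}}{4} - \frac{9}{125} - \frac{101 \operatorname{atan}{\left(\frac{13}{4} \right)}}{2500} + \frac{257 \log{\left(\frac{185}{4} \right)}}{5000} + \frac{92 \log{\left(5 \right)}}{625}; F(7/2) = - \frac{9}{50} - \frac{\log{\left(\frac{3}{2} \right)}}{4} - \frac{101 \operatorname{atan}{\left(\frac{7}{4} \right)}}{2500} + \frac{92 \log{\left(2 \right)}}{625} + \frac{257 \log{\left(\frac{65}{4} \right)}}{5000}.
Integral = F(13/2) - F(7/2) = - \frac{\log{\left(\frac{9}{2} \right)}}{4} - \frac{257 \log{\left(\frac{65}{4} \right)}}{5000} - \frac{92 \log{\left(2 \right)}}{625} - \frac{101 \operatorname{atan}{\left(\frac{13}{4} \right)}}{2500} + \frac{101 \operatorname{atan}{\left(\frac{7}{4} \right)}}{2500} + \frac{\log{\left(\frac{3}{2} \right)}}{4} + \frac{27}{250} + \frac{257 \log{\left(\frac{185}{4} \right)}}{5000} + \frac{92 \log{\left(5 \right)}}{625}.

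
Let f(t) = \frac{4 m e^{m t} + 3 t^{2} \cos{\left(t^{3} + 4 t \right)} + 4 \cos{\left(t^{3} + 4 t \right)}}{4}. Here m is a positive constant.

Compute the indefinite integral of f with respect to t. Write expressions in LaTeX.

Any candidate F(t) must reproduce f(t) exactly when differentiated.
Check: d/dt[e^{m t} + \frac{\sin{\left(t^{3} + 4 t \right)}}{4}] = m e^{m t} + \frac{3 t^{2} \cos{\left(t^{3} + 4 t \right)}}{4} + \cos{\left(t^{3} + 4 t \right)}, which equals f(t).

F(t) = e^{m t} + \frac{\sin{\left(t^{3} + 4 t \right)}}{4} + C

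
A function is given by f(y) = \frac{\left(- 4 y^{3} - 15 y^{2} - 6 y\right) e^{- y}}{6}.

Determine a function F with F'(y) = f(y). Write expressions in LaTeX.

f has the shape u'v + uv' for u = \frac{2 y^{3}}{3} + \frac{9 y^{2}}{2} + 10 y + 10 and v = e^{- y} — it is the derivative of the product u*v.
Check: d/dy[\frac{\left(4 y^{3} + 27 y^{2} + 60 y + 60\right) e^{- y}}{6}] = \frac{\left(- 4 y^{3} - 15 y^{2} - 6 y\right) e^{- y}}{6} = f(y).

An antiderivative is F(y) = \frac{\left(4 y^{3} + 27 y^{2} + 60 y + 60\right) e^{- y}}{6}.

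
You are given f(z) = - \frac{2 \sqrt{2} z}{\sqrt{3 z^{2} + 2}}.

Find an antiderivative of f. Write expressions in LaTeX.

An antiderivative is F(z) = - \frac{2 \sqrt{2} \sqrt{3 z^{2} + 2}}{3}.

f matches the chain-rule pattern g'(h)*h' with inner function h(z) = \frac{3 z^{2}}{2} + 1; substituting u = h(z) collapses the integral.
Check: d/dz[- \frac{2 \sqrt{2} \sqrt{3 z^{2} + 2}}{3}] = - \frac{2 \sqrt{2} z}{\sqrt{3 z^{2} + 2}} = f(z).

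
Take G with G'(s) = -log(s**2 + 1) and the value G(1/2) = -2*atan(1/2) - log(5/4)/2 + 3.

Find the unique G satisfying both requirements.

Since d/ds undoes antidifferentiation here, G(s) must give back the stated G'(s).
A general antiderivative is -s*log(s**2 + 1) + 2*s - 2*atan(s) + C.
The condition gives C = -2*atan(1/2) - log(5/4)/2 + 3 - (-2*atan(1/2) - log(5/4)/2 + 1) = 2.
So G(s) = -s*log(s**2 + 1) + 2*s - 2*atan(s) + 2.
Check: d/ds[-s*log(s**2 + 1) + 2*s - 2*atan(s) + 2] = -log(s**2 + 1) = G'(s).

G(s) = -s*log(s**2 + 1) + 2*s - 2*atan(s) + 2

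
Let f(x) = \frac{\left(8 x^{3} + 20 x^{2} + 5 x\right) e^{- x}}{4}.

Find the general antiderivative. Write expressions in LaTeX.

Recognize the product-rule pattern: f = u'v + uv' with u = - 2 x^{3} - 11 x^{2} - \frac{93 x}{4} - \frac{93}{4}, v = e^{- x}, so integration by parts undoes it.
Check: d/dx[\frac{\left(- 8 x^{3} - 44 x^{2} - 93 x - 93\right) e^{- x}}{4}] = \frac{\left(8 x^{3} + 20 x^{2} + 5 x\right) e^{- x}}{4} = f(x).

F(x) = \frac{\left(- 8 x^{3} - 44 x^{2} - 93 x - 93\right) e^{- x}}{4} + C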